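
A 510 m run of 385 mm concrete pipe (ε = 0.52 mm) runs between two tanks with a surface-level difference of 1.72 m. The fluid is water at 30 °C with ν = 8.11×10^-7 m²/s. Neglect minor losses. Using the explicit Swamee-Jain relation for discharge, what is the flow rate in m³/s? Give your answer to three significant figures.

Q ≈ 0.126 m³/s

Swamee-Jain (Type II): Q = -0.965·√(gD⁵h_f/L)·ln[ε/(3.7D) + √(3.17ν²L/(gD³h_f))]
√(gD⁵h_f/L) = √(9.81·0.385⁵·1.72/510) = 0.01673
ε/(3.7D) = 3.65×10^-4; √(3.17ν²L/(gD³h_f)) = 3.32×10^-5
Q = -0.965·0.01673·ln(3.983×10^-4) = 0.1264 m³/s
Check: V = 1.09 m/s, Re = 5.15×10^5, f = 0.02174, h_f = 1.73 m ≈ 1.72 m ✓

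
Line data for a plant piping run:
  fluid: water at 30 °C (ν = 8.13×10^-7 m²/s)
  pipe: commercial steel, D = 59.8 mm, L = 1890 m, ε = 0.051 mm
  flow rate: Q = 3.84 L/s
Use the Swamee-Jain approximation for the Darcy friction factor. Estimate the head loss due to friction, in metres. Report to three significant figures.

h_f ≈ 65.7 m

V = 4Q/(πD²) = 4·0.00384/(π·0.0598²) = 1.367 m/s
Re = VD/ν = 1.367·0.0598/8.13×10^-7 = 1.01×10^5 → turbulent
ε/D = 0.051/59.8 = 8.53×10^-4
Swamee-Jain: f = 0.02180
h_f = f(L/D)V²/(2g) = 0.02180·(1890/0.0598)·1.367²/(2·9.81) = 65.66 m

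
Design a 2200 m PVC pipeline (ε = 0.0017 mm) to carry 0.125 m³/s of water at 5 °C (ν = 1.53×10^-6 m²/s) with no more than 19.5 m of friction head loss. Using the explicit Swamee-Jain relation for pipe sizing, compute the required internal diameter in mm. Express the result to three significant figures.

Swamee-Jain (Type III): D = 0.66·[ε^1.25·(LQ²/(gh_f))^4.75 + ν·Q^9.4·(L/(gh_f))^5.2]^0.04
LQ²/(gh_f) = 0.1797; L/(gh_f) = 11.50
Term 1 = ε^1.25·(…)^4.75 = 1.77×10^-11; Term 2 = ν·Q^9.4·(…)^5.2 = 1.63×10^-9
D = 0.66·(1.77×10^-11 + 1.63×10^-9)^0.04 = 0.2939 m = 294 mm
Check: V = 1.84 m/s, Re = 3.54×10^5, f = 0.01401, h_f = 18.2 m ≈ 19.5 m ✓

D ≈ 294 mm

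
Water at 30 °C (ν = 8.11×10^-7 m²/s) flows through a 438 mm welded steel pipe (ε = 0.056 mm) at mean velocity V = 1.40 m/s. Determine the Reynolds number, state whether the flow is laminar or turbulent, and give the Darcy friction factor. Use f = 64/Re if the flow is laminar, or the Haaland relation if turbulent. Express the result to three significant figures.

Re = VD/ν = 1.400·0.438/8.11×10^-7 = 7.56×10^5
Re > 4000 → turbulent; ε/D = 1.28×10^-4
Haaland: f = 0.01402

Re ≈ 7.56×10^5; turbulent; f ≈ 0.0140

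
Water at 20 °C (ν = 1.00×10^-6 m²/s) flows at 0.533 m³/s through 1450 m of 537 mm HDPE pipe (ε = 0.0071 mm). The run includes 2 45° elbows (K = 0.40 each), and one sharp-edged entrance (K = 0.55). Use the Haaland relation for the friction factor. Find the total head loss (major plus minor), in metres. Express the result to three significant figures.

V = 4Q/(πD²) = 2.353 m/s; V²/2g = 0.2823 m
Re = 1.26×10^6, ε/D = 1.32×10^-5 → f = 0.01143 (Haaland)
Major: h_f = f(L/D)·V²/2g = 0.01143·2700·0.2823 = 8.711 m
Minor: ΣK = 1.35; h_m = ΣK·V²/2g = 0.3811 m
Total H_L = 8.711 + 0.3811 = 9.093 m

H_L ≈ 9.09 m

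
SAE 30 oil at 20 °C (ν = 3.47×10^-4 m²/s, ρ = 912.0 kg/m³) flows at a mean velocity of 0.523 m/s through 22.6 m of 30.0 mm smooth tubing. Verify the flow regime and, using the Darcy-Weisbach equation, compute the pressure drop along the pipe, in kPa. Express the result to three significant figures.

Δp ≈ 133 kPa

Re = VD/ν = 0.523·0.03000/3.47×10^-4 = 45.2 → laminar (Re < 2300)
f = 64/Re = 1.415
h_f = f(L/D)V²/(2g) = 1.415·(22.6/0.03000)·0.523²/(2·9.81) = 14.87 m
Δp = ρg·h_f = 912.0·9.81·14.87 = 133.0 kPa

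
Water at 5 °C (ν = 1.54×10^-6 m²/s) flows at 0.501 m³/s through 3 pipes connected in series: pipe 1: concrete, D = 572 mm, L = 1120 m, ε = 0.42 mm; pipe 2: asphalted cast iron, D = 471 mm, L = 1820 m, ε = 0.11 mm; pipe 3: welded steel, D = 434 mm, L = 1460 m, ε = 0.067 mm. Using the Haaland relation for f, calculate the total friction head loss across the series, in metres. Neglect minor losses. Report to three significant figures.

H ≈ 59.4 m

Pipe 1: V = 1.950 m/s, Re = 7.24×10^5, ε/D = 7.34×10^-4, f = 0.01873, h_1 = f(L/D)V²/2g = 7.105 m
Pipe 2: V = 2.875 m/s, Re = 8.79×10^5, ε/D = 2.34×10^-4, f = 0.01505, h_2 = f(L/D)V²/2g = 24.51 m
Pipe 3: V = 3.387 m/s, Re = 9.54×10^5, ε/D = 1.54×10^-4, f = 0.01410, h_3 = f(L/D)V²/2g = 27.74 m
Series → Q common, losses add: H = Σh = 59.35 m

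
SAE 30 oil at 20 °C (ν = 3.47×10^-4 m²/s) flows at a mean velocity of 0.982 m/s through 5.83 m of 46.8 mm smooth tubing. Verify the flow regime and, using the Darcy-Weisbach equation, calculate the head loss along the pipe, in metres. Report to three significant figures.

Re = VD/ν = 0.982·0.04680/3.47×10^-4 = 132 → laminar (Re < 2300)
f = 64/Re = 0.4832
h_f = f(L/D)V²/(2g) = 0.4832·(5.83/0.04680)·0.982²/(2·9.81) = 2.959 m

h_f ≈ 2.96 m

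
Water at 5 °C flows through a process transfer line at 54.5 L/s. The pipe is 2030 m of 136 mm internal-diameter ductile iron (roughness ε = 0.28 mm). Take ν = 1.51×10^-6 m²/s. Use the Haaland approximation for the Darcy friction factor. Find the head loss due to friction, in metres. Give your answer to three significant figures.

V = 4Q/(πD²) = 4·0.0545/(π·0.136²) = 3.752 m/s
Re = VD/ν = 3.752·0.136/1.51×10^-6 = 3.38×10^5 → turbulent
ε/D = 0.28/136 = 0.00206
Haaland: f = 0.02411
h_f = f(L/D)V²/(2g) = 0.02411·(2030/0.136)·3.752²/(2·9.81) = 258.2 m

h_f ≈ 258 m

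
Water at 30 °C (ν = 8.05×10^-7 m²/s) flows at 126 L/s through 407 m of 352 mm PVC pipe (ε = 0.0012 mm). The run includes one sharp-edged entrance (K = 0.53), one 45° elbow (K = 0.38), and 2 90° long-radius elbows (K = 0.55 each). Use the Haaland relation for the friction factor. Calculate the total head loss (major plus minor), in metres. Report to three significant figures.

H_L ≈ 1.44 m

V = 4Q/(πD²) = 1.295 m/s; V²/2g = 0.08545 m
Re = 5.66×10^5, ε/D = 3.41×10^-6 → f = 0.01282 (Haaland)
Major: h_f = f(L/D)·V²/2g = 0.01282·1156·0.08545 = 1.266 m
Minor: ΣK = 2.01; h_m = ΣK·V²/2g = 0.1717 m
Total H_L = 1.266 + 0.1717 = 1.438 m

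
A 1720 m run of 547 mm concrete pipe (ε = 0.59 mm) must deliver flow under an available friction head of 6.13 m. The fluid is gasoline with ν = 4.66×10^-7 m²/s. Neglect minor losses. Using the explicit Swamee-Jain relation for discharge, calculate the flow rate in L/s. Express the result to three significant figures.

Swamee-Jain (Type II): Q = -0.965·√(gD⁵h_f/L)·ln[ε/(3.7D) + √(3.17ν²L/(gD³h_f))]
√(gD⁵h_f/L) = √(9.81·0.547⁵·6.13/1720) = 0.04138
ε/(3.7D) = 2.92×10^-4; √(3.17ν²L/(gD³h_f)) = 1.10×10^-5
Q = -0.965·0.04138·ln(3.025×10^-4) = 0.3236 m³/s
Check: V = 1.38 m/s, Re = 1.62×10^6, f = 0.02025, h_f = 6.15 m ≈ 6.13 m ✓

Q ≈ 324 L/s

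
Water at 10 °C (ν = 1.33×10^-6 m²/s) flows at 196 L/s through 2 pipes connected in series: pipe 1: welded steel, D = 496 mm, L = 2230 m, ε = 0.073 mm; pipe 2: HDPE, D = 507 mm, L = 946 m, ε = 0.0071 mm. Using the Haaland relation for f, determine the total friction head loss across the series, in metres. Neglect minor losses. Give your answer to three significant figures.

H ≈ 4.83 m

Pipe 1: V = 1.014 m/s, Re = 3.78×10^5, ε/D = 1.47×10^-4, f = 0.01521, h_1 = f(L/D)V²/2g = 3.587 m
Pipe 2: V = 0.9708 m/s, Re = 3.70×10^5, ε/D = 1.40×10^-5, f = 0.01393, h_2 = f(L/D)V²/2g = 1.248 m
Series → Q common, losses add: H = Σh = 4.835 m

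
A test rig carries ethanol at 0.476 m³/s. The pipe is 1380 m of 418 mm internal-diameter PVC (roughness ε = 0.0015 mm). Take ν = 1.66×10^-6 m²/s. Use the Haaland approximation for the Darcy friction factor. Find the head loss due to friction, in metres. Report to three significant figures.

V = 4Q/(πD²) = 4·0.476/(π·0.418²) = 3.469 m/s
Re = VD/ν = 3.469·0.418/1.66×10^-6 = 8.73×10^5 → turbulent
ε/D = 0.0015/418 = 3.59×10^-6
Haaland: f = 0.01191
h_f = f(L/D)V²/(2g) = 0.01191·(1380/0.418)·3.469²/(2·9.81) = 24.11 m

h_f ≈ 24.1 m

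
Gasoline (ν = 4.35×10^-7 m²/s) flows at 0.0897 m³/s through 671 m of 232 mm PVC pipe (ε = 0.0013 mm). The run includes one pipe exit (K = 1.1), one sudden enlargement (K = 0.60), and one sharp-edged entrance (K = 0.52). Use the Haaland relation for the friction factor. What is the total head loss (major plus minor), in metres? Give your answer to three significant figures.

H_L ≈ 8.11 m

V = 4Q/(πD²) = 2.122 m/s; V²/2g = 0.2295 m
Re = 1.13×10^6, ε/D = 5.60×10^-6 → f = 0.01145 (Haaland)
Major: h_f = f(L/D)·V²/2g = 0.01145·2892·0.2295 = 7.603 m
Minor: ΣK = 2.22; h_m = ΣK·V²/2g = 0.5095 m
Total H_L = 7.603 + 0.5095 = 8.112 m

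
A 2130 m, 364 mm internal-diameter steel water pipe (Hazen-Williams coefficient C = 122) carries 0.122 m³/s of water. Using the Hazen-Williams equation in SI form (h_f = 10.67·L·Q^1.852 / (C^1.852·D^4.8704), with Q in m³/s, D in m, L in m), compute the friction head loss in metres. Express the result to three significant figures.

h_f ≈ 8.67 m

h_f = 10.67·2130·0.122^1.852 / (122^1.852·0.364^4.8704) = 8.673 m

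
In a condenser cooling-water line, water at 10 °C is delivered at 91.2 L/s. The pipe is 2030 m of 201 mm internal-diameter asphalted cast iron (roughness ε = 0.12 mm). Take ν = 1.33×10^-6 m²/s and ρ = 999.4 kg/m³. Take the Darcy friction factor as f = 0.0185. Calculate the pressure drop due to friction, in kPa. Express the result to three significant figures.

Δp ≈ 771 kPa

V = 4Q/(πD²) = 4·0.0912/(π·0.201²) = 2.874 m/s
h_f = f(L/D)V²/(2g) = 0.01850·(2030/0.201)·2.874²/(2·9.81) = 78.67 m
Δp = ρg·h_f = 999.4·9.81·78.67 = 771.3 kPa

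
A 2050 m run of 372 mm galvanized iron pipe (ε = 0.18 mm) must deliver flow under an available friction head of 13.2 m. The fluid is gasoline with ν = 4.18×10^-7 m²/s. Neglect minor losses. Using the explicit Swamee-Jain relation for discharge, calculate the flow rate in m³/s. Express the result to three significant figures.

Swamee-Jain (Type II): Q = -0.965·√(gD⁵h_f/L)·ln[ε/(3.7D) + √(3.17ν²L/(gD³h_f))]
√(gD⁵h_f/L) = √(9.81·0.372⁵·13.2/2050) = 0.02121
ε/(3.7D) = 1.31×10^-4; √(3.17ν²L/(gD³h_f)) = 1.31×10^-5
Q = -0.965·0.02121·ln(1.438×10^-4) = 0.1811 m³/s
Check: V = 1.67 m/s, Re = 1.48×10^6, f = 0.01701, h_f = 13.3 m ≈ 13.2 m ✓

Q ≈ 0.181 m³/s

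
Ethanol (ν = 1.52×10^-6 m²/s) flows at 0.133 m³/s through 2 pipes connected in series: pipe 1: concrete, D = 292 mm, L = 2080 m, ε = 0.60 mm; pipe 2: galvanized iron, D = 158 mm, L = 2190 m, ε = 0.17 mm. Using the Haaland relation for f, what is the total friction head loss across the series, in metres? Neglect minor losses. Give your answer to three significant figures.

H ≈ 697 m

Pipe 1: V = 1.986 m/s, Re = 3.82×10^5, ε/D = 0.00205, f = 0.02405, h_1 = f(L/D)V²/2g = 34.44 m
Pipe 2: V = 6.783 m/s, Re = 7.05×10^5, ε/D = 0.00108, f = 0.02039, h_2 = f(L/D)V²/2g = 662.7 m
Series → Q common, losses add: H = Σh = 697.1 m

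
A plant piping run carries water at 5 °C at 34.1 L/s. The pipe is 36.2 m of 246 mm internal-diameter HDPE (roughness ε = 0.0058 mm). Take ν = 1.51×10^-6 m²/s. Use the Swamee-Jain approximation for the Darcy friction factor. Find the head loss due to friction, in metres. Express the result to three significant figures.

h_f ≈ 0.0674 m

V = 4Q/(πD²) = 4·0.0341/(π·0.246²) = 0.7175 m/s
Re = VD/ν = 0.7175·0.246/1.51×10^-6 = 1.17×10^5 → turbulent
ε/D = 0.0058/246 = 2.36×10^-5
Swamee-Jain: f = 0.01745
h_f = f(L/D)V²/(2g) = 0.01745·(36.2/0.246)·0.7175²/(2·9.81) = 0.06738 m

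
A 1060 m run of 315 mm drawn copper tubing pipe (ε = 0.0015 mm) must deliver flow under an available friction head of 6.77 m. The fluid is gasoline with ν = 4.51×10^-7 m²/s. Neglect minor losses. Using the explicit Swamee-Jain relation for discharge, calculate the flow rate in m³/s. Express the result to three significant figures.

Q ≈ 0.146 m³/s

Swamee-Jain (Type II): Q = -0.965·√(gD⁵h_f/L)·ln[ε/(3.7D) + √(3.17ν²L/(gD³h_f))]
√(gD⁵h_f/L) = √(9.81·0.315⁵·6.77/1060) = 0.01394
ε/(3.7D) = 1.29×10^-6; √(3.17ν²L/(gD³h_f)) = 1.81×10^-5
Q = -0.965·0.01394·ln(1.943×10^-5) = 0.1459 m³/s
Check: V = 1.87 m/s, Re = 1.31×10^6, f = 0.01124, h_f = 6.76 m ≈ 6.77 m ✓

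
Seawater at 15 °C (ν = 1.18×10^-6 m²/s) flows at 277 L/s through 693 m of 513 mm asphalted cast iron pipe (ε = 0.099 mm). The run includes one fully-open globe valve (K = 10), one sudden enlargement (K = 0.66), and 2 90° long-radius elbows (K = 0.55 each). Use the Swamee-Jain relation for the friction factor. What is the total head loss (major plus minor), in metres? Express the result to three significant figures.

V = 4Q/(πD²) = 1.340 m/s; V²/2g = 0.09154 m
Re = 5.83×10^5, ε/D = 1.93×10^-4 → f = 0.01525 (Swamee-Jain)
Major: h_f = f(L/D)·V²/2g = 0.01525·1351·0.09154 = 1.886 m
Minor: ΣK = 11.8; h_m = ΣK·V²/2g = 1.077 m
Total H_L = 1.886 + 1.077 = 2.962 m

H_L ≈ 2.96 m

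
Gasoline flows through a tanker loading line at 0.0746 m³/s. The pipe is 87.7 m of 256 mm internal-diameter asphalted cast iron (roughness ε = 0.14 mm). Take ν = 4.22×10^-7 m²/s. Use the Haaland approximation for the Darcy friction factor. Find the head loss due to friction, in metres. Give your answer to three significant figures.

h_f ≈ 0.643 m

V = 4Q/(πD²) = 4·0.0746/(π·0.256²) = 1.449 m/s
Re = VD/ν = 1.449·0.256/4.22×10^-7 = 8.79×10^5 → turbulent
ε/D = 0.14/256 = 5.47×10^-4
Haaland: f = 0.01754
h_f = f(L/D)V²/(2g) = 0.01754·(87.7/0.256)·1.449²/(2·9.81) = 0.6434 m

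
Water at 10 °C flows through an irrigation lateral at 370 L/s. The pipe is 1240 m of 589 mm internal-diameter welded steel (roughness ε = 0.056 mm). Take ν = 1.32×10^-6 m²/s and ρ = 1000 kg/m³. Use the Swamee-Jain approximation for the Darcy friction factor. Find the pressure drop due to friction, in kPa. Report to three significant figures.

Δp ≈ 27.4 kPa

V = 4Q/(πD²) = 4·0.370/(π·0.589²) = 1.358 m/s
Re = VD/ν = 1.358·0.589/1.32×10^-6 = 6.06×10^5 → turbulent
ε/D = 0.056/589 = 9.51×10^-5
Swamee-Jain: f = 0.01410
h_f = f(L/D)V²/(2g) = 0.01410·(1240/0.589)·1.358²/(2·9.81) = 2.790 m
Δp = ρg·h_f = 1000·9.81·2.790 = 27.37 kPa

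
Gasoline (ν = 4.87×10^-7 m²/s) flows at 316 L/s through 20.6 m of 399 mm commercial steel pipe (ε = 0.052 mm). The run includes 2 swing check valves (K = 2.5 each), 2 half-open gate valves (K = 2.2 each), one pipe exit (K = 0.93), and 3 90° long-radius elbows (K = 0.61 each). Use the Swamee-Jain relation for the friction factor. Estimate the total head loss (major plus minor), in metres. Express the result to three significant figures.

V = 4Q/(πD²) = 2.527 m/s; V²/2g = 0.3255 m
Re = 2.07×10^6, ε/D = 1.30×10^-4 → f = 0.01335 (Swamee-Jain)
Major: h_f = f(L/D)·V²/2g = 0.01335·51.63·0.3255 = 0.2244 m
Minor: ΣK = 12.2; h_m = ΣK·V²/2g = 3.959 m
Total H_L = 0.2244 + 3.959 = 4.183 m

H_L ≈ 4.18 m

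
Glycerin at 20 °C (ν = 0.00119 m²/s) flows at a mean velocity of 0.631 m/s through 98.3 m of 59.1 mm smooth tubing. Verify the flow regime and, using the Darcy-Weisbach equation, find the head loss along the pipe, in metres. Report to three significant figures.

Re = VD/ν = 0.631·0.05910/0.00119 = 31.3 → laminar (Re < 2300)
f = 64/Re = 2.042
h_f = f(L/D)V²/(2g) = 2.042·(98.3/0.05910)·0.631²/(2·9.81) = 68.93 m

h_f ≈ 68.9 m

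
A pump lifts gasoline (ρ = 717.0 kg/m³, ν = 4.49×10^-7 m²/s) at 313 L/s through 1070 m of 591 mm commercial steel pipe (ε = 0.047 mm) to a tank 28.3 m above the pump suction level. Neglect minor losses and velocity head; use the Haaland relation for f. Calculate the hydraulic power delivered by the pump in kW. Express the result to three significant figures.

P_hyd ≈ 65.6 kW

V = 4Q/(πD²) = 1.141 m/s; Re = 1.50×10^6; ε/D = 7.95×10^-5; f = 0.01259
h_f = f(L/D)V²/2g = 1.512 m
Total head H = z + h_f = 28.3 + 1.512 = 29.81 m
P_hyd = ρgQH = 717.0·9.81·0.313·29.81 = 65.63 kW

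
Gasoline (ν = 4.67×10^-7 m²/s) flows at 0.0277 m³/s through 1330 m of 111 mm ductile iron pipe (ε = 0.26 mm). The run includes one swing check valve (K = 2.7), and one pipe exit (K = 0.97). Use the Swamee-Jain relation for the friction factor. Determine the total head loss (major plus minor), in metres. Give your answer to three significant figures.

V = 4Q/(πD²) = 2.862 m/s; V²/2g = 0.4176 m
Re = 6.80×10^5, ε/D = 0.00234 → f = 0.02477 (Swamee-Jain)
Major: h_f = f(L/D)·V²/2g = 0.02477·11982·0.4176 = 123.9 m
Minor: ΣK = 3.67; h_m = ΣK·V²/2g = 1.533 m
Total H_L = 123.9 + 1.533 = 125.5 m

H_L ≈ 125 m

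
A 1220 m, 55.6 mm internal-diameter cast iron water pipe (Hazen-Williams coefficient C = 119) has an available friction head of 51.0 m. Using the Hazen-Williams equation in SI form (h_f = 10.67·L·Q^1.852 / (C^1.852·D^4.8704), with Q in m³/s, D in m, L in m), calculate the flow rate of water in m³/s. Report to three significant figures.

Q ≈ 0.00299 m³/s

Rearranging: Q = [h_f·C^1.852·D^4.8704 / (10.67·L)]^(1/1.852)
Q = [51.0·119^1.852·0.0556^4.8704 / (10.67·1220)]^0.540 = 0.002990 m³/s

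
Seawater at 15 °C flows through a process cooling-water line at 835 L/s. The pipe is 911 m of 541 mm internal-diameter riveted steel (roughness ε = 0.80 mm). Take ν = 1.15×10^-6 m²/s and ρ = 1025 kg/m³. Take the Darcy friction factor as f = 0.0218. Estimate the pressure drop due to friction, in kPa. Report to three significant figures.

Δp ≈ 248 kPa

V = 4Q/(πD²) = 4·0.835/(π·0.541²) = 3.632 m/s
h_f = f(L/D)V²/(2g) = 0.02180·(911/0.541)·3.632²/(2·9.81) = 24.69 m
Δp = ρg·h_f = 1025·9.81·24.69 = 248.2 kPa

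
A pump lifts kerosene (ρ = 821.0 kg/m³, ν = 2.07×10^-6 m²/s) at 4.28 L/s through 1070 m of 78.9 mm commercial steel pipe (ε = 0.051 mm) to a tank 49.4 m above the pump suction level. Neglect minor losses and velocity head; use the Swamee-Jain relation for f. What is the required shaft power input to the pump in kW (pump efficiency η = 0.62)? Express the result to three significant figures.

P_shaft ≈ 3.48 kW

V = 4Q/(πD²) = 0.8754 m/s; Re = 3.34×10^4; ε/D = 6.46×10^-4; f = 0.02474
h_f = f(L/D)V²/2g = 13.10 m
Total head H = z + h_f = 49.4 + 13.10 = 62.50 m
P_hyd = ρgQH = 821.0·9.81·0.00428·62.50 = 2.155 kW
P_shaft = P_hyd/η = 2.155/0.62 = 3.475 kW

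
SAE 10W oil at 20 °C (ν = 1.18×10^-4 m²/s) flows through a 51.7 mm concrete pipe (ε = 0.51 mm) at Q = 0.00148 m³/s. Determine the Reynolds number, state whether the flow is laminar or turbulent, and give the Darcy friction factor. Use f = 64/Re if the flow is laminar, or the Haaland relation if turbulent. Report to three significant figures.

V = 4Q/(πD²) = 0.7050 m/s
Re = VD/ν = 0.7050·0.0517/1.18×10^-4 = 309
Re < 2300 → laminar → f = 64/Re = 0.2072

Re ≈ 309; laminar; f = 64/Re ≈ 0.207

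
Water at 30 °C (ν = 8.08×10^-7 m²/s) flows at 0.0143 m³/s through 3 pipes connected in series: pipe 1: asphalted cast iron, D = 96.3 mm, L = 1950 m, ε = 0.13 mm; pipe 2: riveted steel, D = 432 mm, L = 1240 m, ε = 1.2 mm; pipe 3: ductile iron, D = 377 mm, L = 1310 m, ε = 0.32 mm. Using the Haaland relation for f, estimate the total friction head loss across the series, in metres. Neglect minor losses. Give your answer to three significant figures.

Pipe 1: V = 1.963 m/s, Re = 2.34×10^5, ε/D = 0.00135, f = 0.02207, h_1 = f(L/D)V²/2g = 87.81 m
Pipe 2: V = 0.09756 m/s, Re = 5.22×10^4, ε/D = 0.00278, f = 0.02791, h_2 = f(L/D)V²/2g = 0.03886 m
Pipe 3: V = 0.1281 m/s, Re = 5.98×10^4, ε/D = 8.49×10^-4, f = 0.02273, h_3 = f(L/D)V²/2g = 0.06607 m
Series → Q common, losses add: H = Σh = 87.92 m

H ≈ 87.9 m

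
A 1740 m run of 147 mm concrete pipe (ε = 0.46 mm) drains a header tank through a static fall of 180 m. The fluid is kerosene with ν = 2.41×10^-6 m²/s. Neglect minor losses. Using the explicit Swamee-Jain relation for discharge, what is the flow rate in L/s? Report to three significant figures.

Swamee-Jain (Type II): Q = -0.965·√(gD⁵h_f/L)·ln[ε/(3.7D) + √(3.17ν²L/(gD³h_f))]
√(gD⁵h_f/L) = √(9.81·0.147⁵·180/1740) = 0.008346
ε/(3.7D) = 8.46×10^-4; √(3.17ν²L/(gD³h_f)) = 7.56×10^-5
Q = -0.965·0.008346·ln(9.213×10^-4) = 0.05630 m³/s
Check: V = 3.32 m/s, Re = 2.02×10^5, f = 0.02730, h_f = 181 m ≈ 180 m ✓

Q ≈ 56.3 L/s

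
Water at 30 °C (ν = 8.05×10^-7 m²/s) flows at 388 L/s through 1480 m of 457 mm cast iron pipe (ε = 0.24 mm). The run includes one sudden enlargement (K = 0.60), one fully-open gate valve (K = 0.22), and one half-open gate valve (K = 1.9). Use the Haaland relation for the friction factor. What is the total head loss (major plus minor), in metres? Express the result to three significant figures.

V = 4Q/(πD²) = 2.365 m/s; V²/2g = 0.2852 m
Re = 1.34×10^6, ε/D = 5.25×10^-4 → f = 0.01724 (Haaland)
Major: h_f = f(L/D)·V²/2g = 0.01724·3239·0.2852 = 15.92 m
Minor: ΣK = 2.72; h_m = ΣK·V²/2g = 0.7757 m
Total H_L = 15.92 + 0.7757 = 16.70 m

H_L ≈ 16.7 m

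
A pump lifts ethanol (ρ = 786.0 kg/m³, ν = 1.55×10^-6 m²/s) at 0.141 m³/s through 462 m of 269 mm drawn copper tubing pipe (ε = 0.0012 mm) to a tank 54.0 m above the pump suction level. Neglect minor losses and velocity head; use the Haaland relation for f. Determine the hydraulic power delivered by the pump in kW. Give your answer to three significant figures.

V = 4Q/(πD²) = 2.481 m/s; Re = 4.31×10^5; ε/D = 4.46×10^-6; f = 0.01346
h_f = f(L/D)V²/2g = 7.254 m
Total head H = z + h_f = 54.0 + 7.254 = 61.25 m
P_hyd = ρgQH = 786.0·9.81·0.141·61.25 = 66.60 kW

P_hyd ≈ 66.6 kW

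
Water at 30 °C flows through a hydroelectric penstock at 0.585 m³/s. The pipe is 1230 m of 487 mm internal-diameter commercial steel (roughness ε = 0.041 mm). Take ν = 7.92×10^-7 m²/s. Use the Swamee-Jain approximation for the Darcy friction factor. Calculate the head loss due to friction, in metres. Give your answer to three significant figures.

h_f ≈ 16.0 m

V = 4Q/(πD²) = 4·0.585/(π·0.487²) = 3.141 m/s
Re = VD/ν = 3.141·0.487/7.92×10^-7 = 1.93×10^6 → turbulent
ε/D = 0.041/487 = 8.42×10^-5
Swamee-Jain: f = 0.01262
h_f = f(L/D)V²/(2g) = 0.01262·(1230/0.487)·3.141²/(2·9.81) = 16.02 m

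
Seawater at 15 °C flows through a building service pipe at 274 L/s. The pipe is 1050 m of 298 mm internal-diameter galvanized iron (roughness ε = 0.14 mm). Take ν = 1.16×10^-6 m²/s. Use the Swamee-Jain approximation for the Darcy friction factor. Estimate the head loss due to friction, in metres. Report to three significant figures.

V = 4Q/(πD²) = 4·0.274/(π·0.298²) = 3.929 m/s
Re = VD/ν = 3.929·0.298/1.16×10^-6 = 1.01×10^6 → turbulent
ε/D = 0.14/298 = 4.70×10^-4
Swamee-Jain: f = 0.01709
h_f = f(L/D)V²/(2g) = 0.01709·(1050/0.298)·3.929²/(2·9.81) = 47.36 m

h_f ≈ 47.4 m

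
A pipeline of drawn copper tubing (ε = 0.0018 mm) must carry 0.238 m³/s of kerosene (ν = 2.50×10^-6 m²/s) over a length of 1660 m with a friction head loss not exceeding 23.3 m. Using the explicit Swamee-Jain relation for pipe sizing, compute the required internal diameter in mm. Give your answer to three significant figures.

D ≈ 347 mm

Swamee-Jain (Type III): D = 0.66·[ε^1.25·(LQ²/(gh_f))^4.75 + ν·Q^9.4·(L/(gh_f))^5.2]^0.04
LQ²/(gh_f) = 0.4114; L/(gh_f) = 7.262
Term 1 = ε^1.25·(…)^4.75 = 9.70×10^-10; Term 2 = ν·Q^9.4·(…)^5.2 = 1.04×10^-7
D = 0.66·(9.70×10^-10 + 1.04×10^-7)^0.04 = 0.3470 m = 347 mm
Check: V = 2.52 m/s, Re = 3.49×10^5, f = 0.01404, h_f = 21.7 m ≈ 23.3 m ✓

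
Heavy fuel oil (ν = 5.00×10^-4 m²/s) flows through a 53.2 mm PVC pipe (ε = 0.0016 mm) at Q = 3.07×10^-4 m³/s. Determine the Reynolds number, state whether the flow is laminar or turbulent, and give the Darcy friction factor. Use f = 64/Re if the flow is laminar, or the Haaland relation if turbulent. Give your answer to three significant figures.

Re ≈ 14.7; laminar; f = 64/Re ≈ 4.36

V = 4Q/(πD²) = 0.1381 m/s
Re = VD/ν = 0.1381·0.0532/5.00×10^-4 = 14.7
Re < 2300 → laminar → f = 64/Re = 4.355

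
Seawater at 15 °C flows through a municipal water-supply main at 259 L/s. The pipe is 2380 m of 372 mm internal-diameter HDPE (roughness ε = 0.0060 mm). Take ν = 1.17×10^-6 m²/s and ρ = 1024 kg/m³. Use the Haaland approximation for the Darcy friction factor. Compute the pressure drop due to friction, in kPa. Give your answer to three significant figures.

Δp ≈ 231 kPa

V = 4Q/(πD²) = 4·0.259/(π·0.372²) = 2.383 m/s
Re = VD/ν = 2.383·0.372/1.17×10^-6 = 7.58×10^5 → turbulent
ε/D = 0.0060/372 = 1.61×10^-5
Haaland: f = 0.01239
h_f = f(L/D)V²/(2g) = 0.01239·(2380/0.372)·2.383²/(2·9.81) = 22.95 m
Δp = ρg·h_f = 1024·9.81·22.95 = 230.6 kPa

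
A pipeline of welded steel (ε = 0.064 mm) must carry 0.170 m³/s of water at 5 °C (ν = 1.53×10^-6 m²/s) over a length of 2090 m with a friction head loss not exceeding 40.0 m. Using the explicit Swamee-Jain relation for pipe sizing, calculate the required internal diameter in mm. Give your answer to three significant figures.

Swamee-Jain (Type III): D = 0.66·[ε^1.25·(LQ²/(gh_f))^4.75 + ν·Q^9.4·(L/(gh_f))^5.2]^0.04
LQ²/(gh_f) = 0.1539; L/(gh_f) = 5.326
Term 1 = ε^1.25·(…)^4.75 = 7.90×10^-10; Term 2 = ν·Q^9.4·(…)^5.2 = 5.35×10^-10
D = 0.66·(7.90×10^-10 + 5.35×10^-10)^0.04 = 0.2914 m = 291 mm
Check: V = 2.55 m/s, Re = 4.86×10^5, f = 0.01573, h_f = 37.4 m ≈ 40.0 m ✓

D ≈ 291 mm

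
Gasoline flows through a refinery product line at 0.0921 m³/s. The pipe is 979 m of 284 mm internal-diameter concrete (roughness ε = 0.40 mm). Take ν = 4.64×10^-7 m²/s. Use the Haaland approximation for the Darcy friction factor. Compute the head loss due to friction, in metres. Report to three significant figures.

h_f ≈ 8.04 m

V = 4Q/(πD²) = 4·0.0921/(π·0.284²) = 1.454 m/s
Re = VD/ν = 1.454·0.284/4.64×10^-7 = 8.90×10^5 → turbulent
ε/D = 0.40/284 = 0.00141
Haaland: f = 0.02166
h_f = f(L/D)V²/(2g) = 0.02166·(979/0.284)·1.454²/(2·9.81) = 8.043 m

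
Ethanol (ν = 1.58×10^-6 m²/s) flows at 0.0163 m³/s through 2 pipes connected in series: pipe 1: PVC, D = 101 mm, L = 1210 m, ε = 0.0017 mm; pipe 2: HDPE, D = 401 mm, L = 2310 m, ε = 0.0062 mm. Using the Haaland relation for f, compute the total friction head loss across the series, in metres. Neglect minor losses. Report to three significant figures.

H ≈ 43.0 m

Pipe 1: V = 2.034 m/s, Re = 1.30×10^5, ε/D = 1.68×10^-5, f = 0.01696, h_1 = f(L/D)V²/2g = 42.87 m
Pipe 2: V = 0.1291 m/s, Re = 3.28×10^4, ε/D = 1.55×10^-5, f = 0.02286, h_2 = f(L/D)V²/2g = 0.1118 m
Series → Q common, losses add: H = Σh = 42.98 m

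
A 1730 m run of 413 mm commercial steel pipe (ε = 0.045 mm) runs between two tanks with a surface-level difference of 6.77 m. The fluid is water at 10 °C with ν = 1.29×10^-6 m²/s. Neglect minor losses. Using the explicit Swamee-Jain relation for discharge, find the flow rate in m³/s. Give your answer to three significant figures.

Swamee-Jain (Type II): Q = -0.965·√(gD⁵h_f/L)·ln[ε/(3.7D) + √(3.17ν²L/(gD³h_f))]
√(gD⁵h_f/L) = √(9.81·0.413⁵·6.77/1730) = 0.02148
ε/(3.7D) = 2.94×10^-5; √(3.17ν²L/(gD³h_f)) = 4.42×10^-5
Q = -0.965·0.02148·ln(7.361×10^-5) = 0.1972 m³/s
Check: V = 1.47 m/s, Re = 4.71×10^5, f = 0.01467, h_f = 6.79 m ≈ 6.77 m ✓

Q ≈ 0.197 m³/s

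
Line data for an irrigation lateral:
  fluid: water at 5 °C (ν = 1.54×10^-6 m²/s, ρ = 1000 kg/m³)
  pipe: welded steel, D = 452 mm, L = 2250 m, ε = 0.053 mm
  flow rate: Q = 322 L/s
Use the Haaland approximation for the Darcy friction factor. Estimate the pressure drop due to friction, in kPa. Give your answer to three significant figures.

V = 4Q/(πD²) = 4·0.322/(π·0.452²) = 2.007 m/s
Re = VD/ν = 2.007·0.452/1.54×10^-6 = 5.89×10^5 → turbulent
ε/D = 0.053/452 = 1.17×10^-4
Haaland: f = 0.01421
h_f = f(L/D)V²/(2g) = 0.01421·(2250/0.452)·2.007²/(2·9.81) = 14.52 m
Δp = ρg·h_f = 1000·9.81·14.52 = 142.4 kPa

Δp ≈ 142 kPa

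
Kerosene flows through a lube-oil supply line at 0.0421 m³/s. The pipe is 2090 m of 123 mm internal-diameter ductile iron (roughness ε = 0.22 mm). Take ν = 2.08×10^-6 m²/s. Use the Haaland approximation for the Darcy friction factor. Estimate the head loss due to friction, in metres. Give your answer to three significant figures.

h_f ≈ 257 m

V = 4Q/(πD²) = 4·0.0421/(π·0.123²) = 3.543 m/s
Re = VD/ν = 3.543·0.123/2.08×10^-6 = 2.10×10^5 → turbulent
ε/D = 0.22/123 = 0.00179
Haaland: f = 0.02359
h_f = f(L/D)V²/(2g) = 0.02359·(2090/0.123)·3.543²/(2·9.81) = 256.5 m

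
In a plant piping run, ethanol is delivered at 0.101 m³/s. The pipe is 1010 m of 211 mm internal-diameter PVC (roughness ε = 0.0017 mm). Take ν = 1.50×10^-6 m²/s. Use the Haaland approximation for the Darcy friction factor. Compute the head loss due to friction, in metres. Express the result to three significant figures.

V = 4Q/(πD²) = 4·0.101/(π·0.211²) = 2.888 m/s
Re = VD/ν = 2.888·0.211/1.50×10^-6 = 4.06×10^5 → turbulent
ε/D = 0.0017/211 = 8.06×10^-6
Haaland: f = 0.01364
h_f = f(L/D)V²/(2g) = 0.01364·(1010/0.211)·2.888²/(2·9.81) = 27.76 m

h_f ≈ 27.8 m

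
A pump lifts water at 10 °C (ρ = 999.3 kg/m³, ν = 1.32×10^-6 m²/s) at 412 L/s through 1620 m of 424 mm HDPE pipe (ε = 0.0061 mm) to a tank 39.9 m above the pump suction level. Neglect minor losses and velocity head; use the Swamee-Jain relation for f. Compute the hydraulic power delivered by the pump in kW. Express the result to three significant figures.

P_hyd ≈ 242 kW

V = 4Q/(πD²) = 2.918 m/s; Re = 9.37×10^5; ε/D = 1.44×10^-5; f = 0.01207
h_f = f(L/D)V²/2g = 20.01 m
Total head H = z + h_f = 39.9 + 20.01 = 59.91 m
P_hyd = ρgQH = 999.3·9.81·0.412·59.91 = 242.0 kW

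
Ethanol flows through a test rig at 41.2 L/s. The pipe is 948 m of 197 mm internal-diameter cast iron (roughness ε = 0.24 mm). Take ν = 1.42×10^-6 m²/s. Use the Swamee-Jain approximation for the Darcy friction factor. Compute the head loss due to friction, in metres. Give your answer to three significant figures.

h_f ≈ 9.90 m

V = 4Q/(πD²) = 4·0.0412/(π·0.197²) = 1.352 m/s
Re = VD/ν = 1.352·0.197/1.42×10^-6 = 1.88×10^5 → turbulent
ε/D = 0.24/197 = 0.00122
Swamee-Jain: f = 0.02209
h_f = f(L/D)V²/(2g) = 0.02209·(948/0.197)·1.352²/(2·9.81) = 9.899 m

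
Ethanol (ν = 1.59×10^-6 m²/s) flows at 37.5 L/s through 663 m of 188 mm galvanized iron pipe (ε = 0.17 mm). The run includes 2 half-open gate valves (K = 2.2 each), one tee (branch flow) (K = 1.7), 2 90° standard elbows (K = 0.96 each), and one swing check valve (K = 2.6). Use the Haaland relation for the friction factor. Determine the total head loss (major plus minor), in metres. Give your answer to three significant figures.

H_L ≈ 7.82 m

V = 4Q/(πD²) = 1.351 m/s; V²/2g = 0.09301 m
Re = 1.60×10^5, ε/D = 9.04×10^-4 → f = 0.02082 (Haaland)
Major: h_f = f(L/D)·V²/2g = 0.02082·3527·0.09301 = 6.829 m
Minor: ΣK = 10.6; h_m = ΣK·V²/2g = 0.9878 m
Total H_L = 6.829 + 0.9878 = 7.816 m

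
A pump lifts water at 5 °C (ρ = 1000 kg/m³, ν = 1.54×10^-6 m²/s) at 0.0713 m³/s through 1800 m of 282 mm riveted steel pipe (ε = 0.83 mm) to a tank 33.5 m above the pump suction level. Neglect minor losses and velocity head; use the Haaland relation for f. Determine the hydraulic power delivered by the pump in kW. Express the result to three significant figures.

P_hyd ≈ 31.3 kW

V = 4Q/(πD²) = 1.142 m/s; Re = 2.09×10^5; ε/D = 0.00294; f = 0.02666
h_f = f(L/D)V²/2g = 11.30 m
Total head H = z + h_f = 33.5 + 11.30 = 44.80 m
P_hyd = ρgQH = 1000·9.81·0.0713·44.80 = 31.34 kW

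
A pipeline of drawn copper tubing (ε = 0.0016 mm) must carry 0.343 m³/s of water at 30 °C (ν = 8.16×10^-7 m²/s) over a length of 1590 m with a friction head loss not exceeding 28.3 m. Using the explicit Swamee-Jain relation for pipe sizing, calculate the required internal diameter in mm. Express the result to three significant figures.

D ≈ 363 mm

Swamee-Jain (Type III): D = 0.66·[ε^1.25·(LQ²/(gh_f))^4.75 + ν·Q^9.4·(L/(gh_f))^5.2]^0.04
LQ²/(gh_f) = 0.6738; L/(gh_f) = 5.727
Term 1 = ε^1.25·(…)^4.75 = 8.72×10^-9; Term 2 = ν·Q^9.4·(…)^5.2 = 3.05×10^-7
D = 0.66·(8.72×10^-9 + 3.05×10^-7)^0.04 = 0.3626 m = 363 mm
Check: V = 3.32 m/s, Re = 1.48×10^6, f = 0.01102, h_f = 27.2 m ≈ 28.3 m ✓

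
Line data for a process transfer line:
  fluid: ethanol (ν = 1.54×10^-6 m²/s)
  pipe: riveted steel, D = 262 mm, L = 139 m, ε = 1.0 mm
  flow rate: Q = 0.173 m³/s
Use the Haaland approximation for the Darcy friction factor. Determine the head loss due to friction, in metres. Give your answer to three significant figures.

V = 4Q/(πD²) = 4·0.173/(π·0.262²) = 3.209 m/s
Re = VD/ν = 3.209·0.262/1.54×10^-6 = 5.46×10^5 → turbulent
ε/D = 1.0/262 = 0.00382
Haaland: f = 0.02828
h_f = f(L/D)V²/(2g) = 0.02828·(139/0.262)·3.209²/(2·9.81) = 7.873 m

h_f ≈ 7.87 m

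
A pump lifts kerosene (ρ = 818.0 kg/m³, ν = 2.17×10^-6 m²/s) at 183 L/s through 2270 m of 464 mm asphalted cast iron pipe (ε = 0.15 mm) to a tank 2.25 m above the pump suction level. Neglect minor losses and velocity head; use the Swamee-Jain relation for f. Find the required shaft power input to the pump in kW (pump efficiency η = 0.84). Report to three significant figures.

P_shaft ≈ 12.9 kW

V = 4Q/(πD²) = 1.082 m/s; Re = 2.31×10^5; ε/D = 3.23×10^-4; f = 0.01766
h_f = f(L/D)V²/2g = 5.157 m
Total head H = z + h_f = 2.25 + 5.157 = 7.407 m
P_hyd = ρgQH = 818.0·9.81·0.183·7.407 = 10.88 kW
P_shaft = P_hyd/η = 10.88/0.84 = 12.95 kW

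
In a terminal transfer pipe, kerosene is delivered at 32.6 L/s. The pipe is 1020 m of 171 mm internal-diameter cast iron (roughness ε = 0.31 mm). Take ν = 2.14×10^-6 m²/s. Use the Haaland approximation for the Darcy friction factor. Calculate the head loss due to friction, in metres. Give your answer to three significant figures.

V = 4Q/(πD²) = 4·0.0326/(π·0.171²) = 1.420 m/s
Re = VD/ν = 1.420·0.171/2.14×10^-6 = 1.13×10^5 → turbulent
ε/D = 0.31/171 = 0.00181
Haaland: f = 0.02429
h_f = f(L/D)V²/(2g) = 0.02429·(1020/0.171)·1.420²/(2·9.81) = 14.88 m

h_f ≈ 14.9 m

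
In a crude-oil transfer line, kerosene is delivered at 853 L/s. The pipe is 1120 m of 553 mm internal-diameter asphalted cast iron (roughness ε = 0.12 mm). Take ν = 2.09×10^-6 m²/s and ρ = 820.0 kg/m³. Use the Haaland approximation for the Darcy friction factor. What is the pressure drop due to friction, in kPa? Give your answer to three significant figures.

Δp ≈ 155 kPa

V = 4Q/(πD²) = 4·0.853/(π·0.553²) = 3.551 m/s
Re = VD/ν = 3.551·0.553/2.09×10^-6 = 9.40×10^5 → turbulent
ε/D = 0.12/553 = 2.17×10^-4
Haaland: f = 0.01483
h_f = f(L/D)V²/(2g) = 0.01483·(1120/0.553)·3.551²/(2·9.81) = 19.31 m
Δp = ρg·h_f = 820.0·9.81·19.31 = 155.3 kPa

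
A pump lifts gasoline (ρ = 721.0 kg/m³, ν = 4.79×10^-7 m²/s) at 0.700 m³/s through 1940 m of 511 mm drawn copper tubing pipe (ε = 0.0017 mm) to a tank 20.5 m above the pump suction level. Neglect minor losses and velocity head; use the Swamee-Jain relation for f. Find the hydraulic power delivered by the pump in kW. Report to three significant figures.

V = 4Q/(πD²) = 3.413 m/s; Re = 3.64×10^6; ε/D = 3.33×10^-6; f = 0.009632
h_f = f(L/D)V²/2g = 21.71 m
Total head H = z + h_f = 20.5 + 21.71 = 42.21 m
P_hyd = ρgQH = 721.0·9.81·0.700·42.21 = 209.0 kW

P_hyd ≈ 209 kW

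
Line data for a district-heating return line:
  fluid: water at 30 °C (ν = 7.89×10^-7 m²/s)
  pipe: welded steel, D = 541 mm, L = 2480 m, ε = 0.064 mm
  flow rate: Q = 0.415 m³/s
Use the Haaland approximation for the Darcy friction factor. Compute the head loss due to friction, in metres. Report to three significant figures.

h_f ≈ 10.2 m

V = 4Q/(πD²) = 4·0.415/(π·0.541²) = 1.805 m/s
Re = VD/ν = 1.805·0.541/7.89×10^-7 = 1.24×10^6 → turbulent
ε/D = 0.064/541 = 1.18×10^-4
Haaland: f = 0.01339
h_f = f(L/D)V²/(2g) = 0.01339·(2480/0.541)·1.805²/(2·9.81) = 10.20 m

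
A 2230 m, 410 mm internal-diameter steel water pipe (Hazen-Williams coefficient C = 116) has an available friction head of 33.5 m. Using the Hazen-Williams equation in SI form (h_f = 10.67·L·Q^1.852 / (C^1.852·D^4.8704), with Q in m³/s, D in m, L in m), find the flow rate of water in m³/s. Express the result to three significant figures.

Q ≈ 0.321 m³/s

Rearranging: Q = [h_f·C^1.852·D^4.8704 / (10.67·L)]^(1/1.852)
Q = [33.5·116^1.852·0.410^4.8704 / (10.67·2230)]^0.540 = 0.3210 m³/s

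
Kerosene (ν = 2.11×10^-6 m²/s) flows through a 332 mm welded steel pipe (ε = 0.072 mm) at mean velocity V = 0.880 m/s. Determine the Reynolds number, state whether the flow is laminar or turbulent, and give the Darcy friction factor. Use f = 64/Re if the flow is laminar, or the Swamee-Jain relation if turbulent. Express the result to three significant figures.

Re = VD/ν = 0.8800·0.332/2.11×10^-6 = 1.38×10^5
Re > 4000 → turbulent; ε/D = 2.17×10^-4
Swamee-Jain: f = 0.01814

Re ≈ 1.38×10^5; turbulent; f ≈ 0.0181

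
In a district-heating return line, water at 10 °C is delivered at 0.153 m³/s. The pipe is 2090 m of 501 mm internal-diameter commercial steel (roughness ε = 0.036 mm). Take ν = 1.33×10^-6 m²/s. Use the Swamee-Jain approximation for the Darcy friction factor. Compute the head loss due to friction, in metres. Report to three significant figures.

V = 4Q/(πD²) = 4·0.153/(π·0.501²) = 0.7761 m/s
Re = VD/ν = 0.7761·0.501/1.33×10^-6 = 2.92×10^5 → turbulent
ε/D = 0.036/501 = 7.19×10^-5
Swamee-Jain: f = 0.01522
h_f = f(L/D)V²/(2g) = 0.01522·(2090/0.501)·0.7761²/(2·9.81) = 1.949 m

h_f ≈ 1.95 m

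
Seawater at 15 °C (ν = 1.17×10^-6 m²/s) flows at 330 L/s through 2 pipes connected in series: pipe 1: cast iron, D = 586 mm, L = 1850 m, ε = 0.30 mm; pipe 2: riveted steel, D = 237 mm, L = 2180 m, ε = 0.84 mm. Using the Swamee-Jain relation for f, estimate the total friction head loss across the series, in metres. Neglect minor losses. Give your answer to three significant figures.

Pipe 1: V = 1.224 m/s, Re = 6.13×10^5, ε/D = 5.12×10^-4, f = 0.01769, h_1 = f(L/D)V²/2g = 4.260 m
Pipe 2: V = 7.480 m/s, Re = 1.52×10^6, ε/D = 0.00354, f = 0.02756, h_2 = f(L/D)V²/2g = 723.1 m
Series → Q common, losses add: H = Σh = 727.4 m

H ≈ 727 m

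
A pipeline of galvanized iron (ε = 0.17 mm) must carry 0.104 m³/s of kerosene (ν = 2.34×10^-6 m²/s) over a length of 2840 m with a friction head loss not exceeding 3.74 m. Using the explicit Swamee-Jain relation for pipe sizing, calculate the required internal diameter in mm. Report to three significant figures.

D ≈ 426 mm

Swamee-Jain (Type III): D = 0.66·[ε^1.25·(LQ²/(gh_f))^4.75 + ν·Q^9.4·(L/(gh_f))^5.2]^0.04
LQ²/(gh_f) = 0.8372; L/(gh_f) = 77.41
Term 1 = ε^1.25·(…)^4.75 = 8.35×10^-6; Term 2 = ν·Q^9.4·(…)^5.2 = 8.93×10^-6
D = 0.66·(8.35×10^-6 + 8.93×10^-6)^0.04 = 0.4256 m = 426 mm
Check: V = 0.731 m/s, Re = 1.33×10^5, f = 0.01924, h_f = 3.50 m ≈ 3.74 m ✓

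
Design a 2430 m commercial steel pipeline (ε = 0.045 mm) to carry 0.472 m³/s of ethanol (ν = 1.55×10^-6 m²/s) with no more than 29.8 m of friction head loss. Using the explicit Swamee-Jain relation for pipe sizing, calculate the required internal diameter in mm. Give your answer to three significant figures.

D ≈ 464 mm

Swamee-Jain (Type III): D = 0.66·[ε^1.25·(LQ²/(gh_f))^4.75 + ν·Q^9.4·(L/(gh_f))^5.2]^0.04
LQ²/(gh_f) = 1.852; L/(gh_f) = 8.312
Term 1 = ε^1.25·(…)^4.75 = 6.88×10^-5; Term 2 = ν·Q^9.4·(…)^5.2 = 8.09×10^-5
D = 0.66·(6.88×10^-5 + 8.09×10^-5)^0.04 = 0.4640 m = 464 mm
Check: V = 2.79 m/s, Re = 8.36×10^5, f = 0.01368, h_f = 28.4 m ≈ 29.8 m ✓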